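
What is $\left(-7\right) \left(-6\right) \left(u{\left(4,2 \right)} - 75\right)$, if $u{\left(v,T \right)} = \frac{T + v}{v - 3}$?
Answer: $-2898$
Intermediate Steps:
$u{\left(v,T \right)} = \frac{T + v}{-3 + v}$
$\left(-7\right) \left(-6\right) \left(u{\left(4,2 \right)} - 75\right) = \left(-7\right) \left(-6\right) \left(\frac{2 + 4}{-3 + 4} - 75\right) = 42 \left(1^{-1} \cdot 6 - 75\right) = 42 \left(1 \cdot 6 - 75\right) = 42 \left(6 - 75\right) = 42 \left(-69\right) = -2898$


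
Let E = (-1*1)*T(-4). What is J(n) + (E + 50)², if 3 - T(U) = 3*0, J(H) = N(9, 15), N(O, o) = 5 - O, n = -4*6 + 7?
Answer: 2205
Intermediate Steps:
n = -17 (n = -24 + 7 = -17)
J(H) = -4 (J(H) = 5 - 1*9 = 5 - 9 = -4)
T(U) = 3 (T(U) = 3 - 3*0 = 3 - 1*0 = 3 + 0 = 3)
E = -3 (E = -1*1*3 = -1*3 = -3)
J(n) + (E + 50)² = -4 + (-3 + 50)² = -4 + 47² = -4 + 2209 = 2205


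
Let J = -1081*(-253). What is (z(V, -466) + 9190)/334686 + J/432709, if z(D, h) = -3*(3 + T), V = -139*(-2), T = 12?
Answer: 95491402003/144821644374 ≈ 0.65937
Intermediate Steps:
J = 273493
V = 278
z(D, h) = -45 (z(D, h) = -3*(3 + 12) = -3*15 = -45)
(z(V, -466) + 9190)/334686 + J/432709 = (-45 + 9190)/334686 + 273493/432709 = 9145*(1/334686) + 273493*(1/432709) = 9145/334686 + 273493/432709 = 95491402003/144821644374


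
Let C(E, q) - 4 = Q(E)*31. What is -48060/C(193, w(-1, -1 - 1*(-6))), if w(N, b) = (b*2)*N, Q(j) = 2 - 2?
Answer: -12015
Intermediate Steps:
Q(j) = 0
w(N, b) = 2*N*b (w(N, b) = (2*b)*N = 2*N*b)
C(E, q) = 4 (C(E, q) = 4 + 0*31 = 4 + 0 = 4)
-48060/C(193, w(-1, -1 - 1*(-6))) = -48060/4 = -48060*¼ = -12015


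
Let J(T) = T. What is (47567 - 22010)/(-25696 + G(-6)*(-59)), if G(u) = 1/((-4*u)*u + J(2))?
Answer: -3629094/3648773 ≈ -0.99461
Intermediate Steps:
G(u) = 1/(2 - 4*u²) (G(u) = 1/((-4*u)*u + 2) = 1/(-4*u² + 2) = 1/(2 - 4*u²))
(47567 - 22010)/(-25696 + G(-6)*(-59)) = (47567 - 22010)/(-25696 - 1/(-2 + 4*(-6)²)*(-59)) = 25557/(-25696 - 1/(-2 + 4*36)*(-59)) = 25557/(-25696 - 1/(-2 + 144)*(-59)) = 25557/(-25696 - 1/142*(-59)) = 25557/(-25696 + 59/142) = 25557/(-3648773/142) = 25557*(-142/3648773) = -3629094/3648773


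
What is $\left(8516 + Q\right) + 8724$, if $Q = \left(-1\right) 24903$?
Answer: $-7663$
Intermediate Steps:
$Q = -24903$
$\left(8516 + Q\right) + 8724 = \left(8516 - 24903\right) + 8724 = -16387 + 8724 = -7663$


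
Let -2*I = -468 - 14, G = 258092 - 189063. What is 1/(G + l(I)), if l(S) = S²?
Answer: 1/127110 ≈ 7.8672e-6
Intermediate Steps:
G = 69029
I = 241 (I = -(-468 - 14)/2 = -½*(-482) = 241)
1/(G + l(I)) = 1/(69029 + 241²) = 1/(69029 + 58081) = 1/127110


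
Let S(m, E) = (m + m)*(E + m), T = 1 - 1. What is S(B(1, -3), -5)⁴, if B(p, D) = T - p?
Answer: 20736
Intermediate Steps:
T = 0
B(p, D) = -p (B(p, D) = 0 - p = -p)
S(m, E) = 2*m*(E + m) (S(m, E) = (2*m)*(E + m) = 2*m*(E + m))
S(B(1, -3), -5)⁴ = (2*(-1*1)*(-5 - 1*1))⁴ = (2*(-1)*(-5 - 1))⁴ = (2*(-1)*(-6))⁴ = 12⁴ = 20736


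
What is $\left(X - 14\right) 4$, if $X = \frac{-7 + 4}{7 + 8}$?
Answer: $- \frac{284}{5} \approx -56.8$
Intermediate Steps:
$X = - \frac{1}{5}$ ($X = - \frac{3}{15} = \left(-3\right) \frac{1}{15} = - \frac{1}{5} \approx -0.2$)
$\left(X - 14\right) 4 = \left(- \frac{1}{5} - 14\right) 4 = \left(- \frac{71}{5}\right) 4 = - \frac{284}{5}$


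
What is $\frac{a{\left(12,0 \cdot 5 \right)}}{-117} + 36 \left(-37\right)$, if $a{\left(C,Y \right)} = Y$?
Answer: $-1332$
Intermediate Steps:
$\frac{a{\left(12,0 \cdot 5 \right)}}{-117} + 36 \left(-37\right) = \frac{0 \cdot 5}{-117} + 36 \left(-37\right) = 0 \left(- \frac{1}{117}\right) - 1332 = 0 - 1332 = -1332$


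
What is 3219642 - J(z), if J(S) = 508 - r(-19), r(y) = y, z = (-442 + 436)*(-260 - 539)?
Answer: 3219115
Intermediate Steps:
z = 4794 (z = -6*(-799) = 4794)
J(S) = 527 (J(S) = 508 - 1*(-19) = 508 + 19 = 527)
3219642 - J(z) = 3219642 - 1*527 = 3219642 - 527 = 3219115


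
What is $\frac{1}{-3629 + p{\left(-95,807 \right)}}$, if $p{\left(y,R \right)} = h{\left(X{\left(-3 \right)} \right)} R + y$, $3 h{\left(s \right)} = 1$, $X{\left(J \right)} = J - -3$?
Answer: $- \frac{1}{3455} \approx -0.00028944$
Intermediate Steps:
$X{\left(J \right)} = 3 + J$ ($X{\left(J \right)} = J + 3 = 3 + J$)
$h{\left(s \right)} = \frac{1}{3}$ ($h{\left(s \right)} = \frac{1}{3} \cdot 1 = \frac{1}{3}$)
$p{\left(y,R \right)} = y + \frac{R}{3}$ ($p{\left(y,R \right)} = \frac{R}{3} + y = y + \frac{R}{3}$)
$\frac{1}{-3629 + p{\left(-95,807 \right)}} = \frac{1}{-3629 + \left(-95 + \frac{1}{3} \cdot 807\right)} = \frac{1}{-3629 + \left(-95 + 269\right)} = \frac{1}{-3629 + 174} = \frac{1}{-3455} = - \frac{1}{3455}$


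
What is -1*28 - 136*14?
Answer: -1932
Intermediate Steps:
-1*28 - 136*14 = -28 - 1904 = -1932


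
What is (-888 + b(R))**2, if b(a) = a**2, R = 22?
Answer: 163216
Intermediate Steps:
(-888 + b(R))**2 = (-888 + 22**2)**2 = (-888 + 484)**2 = (-404)**2 = 163216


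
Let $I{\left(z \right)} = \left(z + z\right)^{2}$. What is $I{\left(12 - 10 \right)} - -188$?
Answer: $204$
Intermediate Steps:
$I{\left(z \right)} = 4 z^{2}$ ($I{\left(z \right)} = \left(2 z\right)^{2} = 4 z^{2}$)
$I{\left(12 - 10 \right)} - -188 = 4 \left(12 - 10\right)^{2} - -188 = 4 \cdot 2^{2} + 188 = 4 \cdot 4 + 188 = 16 + 188 = 204$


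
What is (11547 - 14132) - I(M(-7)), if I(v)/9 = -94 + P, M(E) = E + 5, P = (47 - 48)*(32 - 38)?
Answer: -1793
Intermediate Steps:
P = 6 (P = -1*(-6) = 6)
M(E) = 5 + E
I(v) = -792 (I(v) = 9*(-94 + 6) = 9*(-88) = -792)
(11547 - 14132) - I(M(-7)) = (11547 - 14132) - 1*(-792) = -2585 + 792 = -1793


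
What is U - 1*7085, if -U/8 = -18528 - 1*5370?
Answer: 184099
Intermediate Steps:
U = 191184 (U = -8*(-18528 - 1*5370) = -8*(-18528 - 5370) = -8*(-23898) = 191184)
U - 1*7085 = 191184 - 1*7085 = 191184 - 7085 = 184099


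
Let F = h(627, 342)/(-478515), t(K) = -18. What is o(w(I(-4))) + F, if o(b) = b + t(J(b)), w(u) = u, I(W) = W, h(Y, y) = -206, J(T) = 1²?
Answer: -10527124/478515 ≈ -22.000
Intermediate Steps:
J(T) = 1
F = 206/478515 (F = -206/(-478515) = -206*(-1/478515) = 206/478515 ≈ 0.00043050)
o(b) = -18 + b (o(b) = b - 18 = -18 + b)
o(w(I(-4))) + F = (-18 - 4) + 206/478515 = -22 + 206/478515 = -10527124/478515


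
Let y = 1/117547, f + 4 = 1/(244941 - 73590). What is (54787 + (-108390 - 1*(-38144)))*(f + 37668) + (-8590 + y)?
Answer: -3909229647914518208/6713931999 ≈ -5.8226e+8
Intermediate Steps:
f = -685403/171351 (f = -4 + 1/(244941 - 73590) = -4 + 1/171351 = -685403/171351 ≈ -4.0000)
y = 1/117547 ≈ 8.5072e-6
(54787 + (-108390 - 1*(-38144)))*(f + 37668) + (-8590 + y) = (54787 + (-108390 - 1*(-38144)))*(-685403/171351 + 37668) + (-8590 + 1/117547) = (54787 + (-108390 + 38144))*(6453764065/171351) - 1009728729/117547 = (54787 - 70246)*(6453764065/171351) - 1009728729/117547 = -15459*6453764065/171351 - 1009728729/117547 = -33256246226945/57117 - 1009728729/117547 = -3909229647914518208/6713931999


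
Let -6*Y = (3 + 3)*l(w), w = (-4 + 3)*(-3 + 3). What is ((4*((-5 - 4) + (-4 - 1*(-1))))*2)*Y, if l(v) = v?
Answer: 0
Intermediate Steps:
w = 0 (w = -1*0 = 0)
Y = 0 (Y = -(3 + 3)*0/6 = -0 = -⅙*0 = 0)
((4*((-5 - 4) + (-4 - 1*(-1))))*2)*Y = ((4*((-5 - 4) + (-4 - 1*(-1))))*2)*0 = ((4*(-9 + (-4 + 1)))*2)*0 = ((4*(-9 - 3))*2)*0 = ((4*(-12))*2)*0 = -48*2*0 = -96*0 = 0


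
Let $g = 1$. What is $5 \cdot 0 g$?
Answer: $0$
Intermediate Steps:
$5 \cdot 0 g = 5 \cdot 0 \cdot 1 = 0 \cdot 1 = 0$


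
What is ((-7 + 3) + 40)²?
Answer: 1296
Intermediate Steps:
((-7 + 3) + 40)² = (-4 + 40)² = 36² = 1296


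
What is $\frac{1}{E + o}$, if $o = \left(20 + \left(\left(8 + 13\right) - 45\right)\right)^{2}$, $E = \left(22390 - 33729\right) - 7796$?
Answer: $- \frac{1}{19119} \approx -5.2304 \cdot 10^{-5}$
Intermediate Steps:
$E = -19135$ ($E = -11339 - 7796 = -19135$)
$o = 16$ ($o = \left(20 + \left(21 - 45\right)\right)^{2} = \left(20 - 24\right)^{2} = \left(-4\right)^{2} = 16$)
$\frac{1}{E + o} = \frac{1}{-19135 + 16} = \frac{1}{-19119} = - \frac{1}{19119}$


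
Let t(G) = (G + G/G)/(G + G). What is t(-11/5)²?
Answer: 9/121 ≈ 0.074380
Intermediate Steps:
t(G) = (1 + G)/(2*G) (t(G) = (G + 1)/((2*G)) = (1 + G)*(1/(2*G)) = (1 + G)/(2*G))
t(-11/5)² = ((1 - 11/5)/(2*((-11/5))))² = ((1 - 11*⅕)/(2*((-11*⅕))))² = ((1 - 11/5)/(2*(-11/5)))² = ((½)*(-5/11)*(-6/5))² = (3/11)² = 9/121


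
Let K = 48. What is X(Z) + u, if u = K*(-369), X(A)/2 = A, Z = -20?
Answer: -17752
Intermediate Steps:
X(A) = 2*A
u = -17712 (u = 48*(-369) = -17712)
X(Z) + u = 2*(-20) - 17712 = -40 - 17712 = -17752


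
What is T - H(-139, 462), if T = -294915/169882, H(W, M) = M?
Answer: -78780399/169882 ≈ -463.74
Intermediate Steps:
T = -294915/169882 (T = -294915*1/169882 = -294915/169882 ≈ -1.7360)
T - H(-139, 462) = -294915/169882 - 1*462 = -294915/169882 - 462 = -78780399/169882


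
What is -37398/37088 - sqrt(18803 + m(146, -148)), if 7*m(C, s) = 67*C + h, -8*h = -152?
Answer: -18699/18544 - sqrt(989954)/7 ≈ -143.15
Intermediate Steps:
h = 19 (h = -1/8*(-152) = 19)
m(C, s) = 19/7 + 67*C/7 (m(C, s) = (67*C + 19)/7 = (19 + 67*C)/7 = 19/7 + 67*C/7)
-37398/37088 - sqrt(18803 + m(146, -148)) = -37398/37088 - sqrt(18803 + (19/7 + (67/7)*146)) = -37398*1/37088 - sqrt(18803 + (19/7 + 9782/7)) = -18699/18544 - sqrt(18803 + 9801/7) = -18699/18544 - sqrt(141422/7) = -18699/18544 - sqrt(989954)/7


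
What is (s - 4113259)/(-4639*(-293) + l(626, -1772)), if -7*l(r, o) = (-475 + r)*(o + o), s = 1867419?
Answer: -15720880/10049733 ≈ -1.5643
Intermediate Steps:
l(r, o) = -2*o*(-475 + r)/7 (l(r, o) = -(-475 + r)*(o + o)/7 = -(-475 + r)*2*o/7 = -2*o*(-475 + r)/7)
(s - 4113259)/(-4639*(-293) + l(626, -1772)) = (1867419 - 4113259)/(-4639*(-293) + (2/7)*(-1772)*(475 - 1*626)) = -2245840/(1359227 + (2/7)*(-1772)*(475 - 626)) = -2245840/(1359227 + (2/7)*(-1772)*(-151)) = -2245840/(1359227 + 535144/7) = -2245840/10049733/7 = -2245840*7/10049733 = -15720880/10049733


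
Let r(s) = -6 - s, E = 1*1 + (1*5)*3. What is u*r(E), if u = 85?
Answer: -1870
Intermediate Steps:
E = 16 (E = 1 + 5*3 = 1 + 15 = 16)
u*r(E) = 85*(-6 - 1*16) = 85*(-6 - 16) = 85*(-22) = -1870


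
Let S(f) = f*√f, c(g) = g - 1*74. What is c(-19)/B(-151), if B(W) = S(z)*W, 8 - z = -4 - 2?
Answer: 93*√14/29596 ≈ 0.011757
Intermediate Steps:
c(g) = -74 + g (c(g) = g - 74 = -74 + g)
z = 14 (z = 8 - (-4 - 2) = 8 - 1*(-6) = 8 + 6 = 14)
S(f) = f^(3/2)
B(W) = 14*W*√14 (B(W) = 14^(3/2)*W = (14*√14)*W = 14*W*√14)
c(-19)/B(-151) = (-74 - 19)/((14*(-151)*√14)) = -93*(-√14/29596) = -(-93)*√14/29596 = 93*√14/29596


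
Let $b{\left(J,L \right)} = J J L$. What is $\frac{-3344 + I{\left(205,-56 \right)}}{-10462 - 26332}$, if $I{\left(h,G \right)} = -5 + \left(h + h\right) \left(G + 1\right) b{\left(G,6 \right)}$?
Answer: $\frac{424304149}{36794} \approx 11532.0$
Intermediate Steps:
$b{\left(J,L \right)} = L J^{2}$ ($b{\left(J,L \right)} = J^{2} L = L J^{2}$)
$I{\left(h,G \right)} = -5 + 12 h G^{2} \left(1 + G\right)$ ($I{\left(h,G \right)} = -5 + \left(h + h\right) \left(G + 1\right) 6 G^{2} = -5 + 2 h \left(1 + G\right) 6 G^{2} = -5 + 12 h G^{2} \left(1 + G\right)$)
$\frac{-3344 + I{\left(205,-56 \right)}}{-10462 - 26332} = \frac{-3344 + \left(-5 + 12 \cdot 205 \left(-56\right)^{2} + 12 \cdot 205 \left(-56\right)^{3}\right)}{-10462 - 26332} = \frac{-3344 + \left(-5 + 12 \cdot 205 \cdot 3136 + 12 \cdot 205 \left(-175616\right)\right)}{-36794} = \left(-3344 - 424300805\right) \left(- \frac{1}{36794}\right) = \left(-424304149\right) \left(- \frac{1}{36794}\right) = \frac{424304149}{36794}$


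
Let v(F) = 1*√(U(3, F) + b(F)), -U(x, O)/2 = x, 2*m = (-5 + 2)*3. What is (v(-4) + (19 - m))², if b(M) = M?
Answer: 2169/4 + 47*I*√10 ≈ 542.25 + 148.63*I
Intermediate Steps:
m = -9/2 (m = ((-5 + 2)*3)/2 = (-3*3)/2 = (½)*(-9) = -9/2 ≈ -4.5000)
U(x, O) = -2*x
v(F) = √(-6 + F) (v(F) = 1*√(-2*3 + F) = 1*√(-6 + F) = √(-6 + F))
(v(-4) + (19 - m))² = (√(-6 - 4) + (19 - 1*(-9/2)))² = (√(-10) + (19 + 9/2))² = (I*√10 + 47/2)² = (47/2 + I*√10)²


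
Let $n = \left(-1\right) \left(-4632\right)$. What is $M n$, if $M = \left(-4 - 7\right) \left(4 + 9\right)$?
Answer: $-662376$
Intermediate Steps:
$n = 4632$
$M = -143$ ($M = \left(-11\right) 13 = -143$)
$M n = \left(-143\right) 4632 = -662376$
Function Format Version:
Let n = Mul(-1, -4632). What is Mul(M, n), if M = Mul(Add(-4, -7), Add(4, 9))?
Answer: -662376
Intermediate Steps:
n = 4632
M = -143 (M = Mul(-11, 13) = -143)
Mul(M, n) = Mul(-143, 4632) = -662376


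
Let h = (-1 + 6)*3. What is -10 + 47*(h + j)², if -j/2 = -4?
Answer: 24853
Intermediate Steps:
j = 8 (j = -2*(-4) = 8)
h = 15 (h = 5*3 = 15)
-10 + 47*(h + j)² = -10 + 47*(15 + 8)² = -10 + 47*23² = -10 + 47*529 = -10 + 24863 = 24853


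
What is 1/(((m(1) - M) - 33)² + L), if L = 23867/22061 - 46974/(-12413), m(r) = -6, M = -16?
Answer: 273843193/146195603582 ≈ 0.0018731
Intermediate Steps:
L = 1332554485/273843193 (L = 23867*(1/22061) - 46974*(-1/12413) = 23867/22061 + 46974/12413 = 1332554485/273843193 ≈ 4.8661)
1/(((m(1) - M) - 33)² + L) = 1/(((-6 - 1*(-16)) - 33)² + 1332554485/273843193) = 1/(((-6 + 16) - 33)² + 1332554485/273843193) = 1/((10 - 33)² + 1332554485/273843193) = 1/((-23)² + 1332554485/273843193) = 1/(529 + 1332554485/273843193) = 1/(146195603582/273843193) = 273843193/146195603582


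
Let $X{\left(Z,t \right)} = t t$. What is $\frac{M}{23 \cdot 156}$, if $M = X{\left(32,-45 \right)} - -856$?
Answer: $\frac{2881}{3588} \approx 0.80295$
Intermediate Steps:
$X{\left(Z,t \right)} = t^{2}$
$M = 2881$ ($M = \left(-45\right)^{2} - -856 = 2025 + 856 = 2881$)
$\frac{M}{23 \cdot 156} = \frac{2881}{23 \cdot 156} = \frac{2881}{3588}$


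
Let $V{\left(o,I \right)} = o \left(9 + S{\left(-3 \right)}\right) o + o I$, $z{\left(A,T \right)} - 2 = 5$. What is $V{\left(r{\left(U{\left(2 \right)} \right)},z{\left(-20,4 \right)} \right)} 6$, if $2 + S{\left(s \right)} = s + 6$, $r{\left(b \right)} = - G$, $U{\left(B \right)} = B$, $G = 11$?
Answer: $6798$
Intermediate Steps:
$z{\left(A,T \right)} = 7$ ($z{\left(A,T \right)} = 2 + 5 = 7$)
$r{\left(b \right)} = -11$ ($r{\left(b \right)} = \left(-1\right) 11 = -11$)
$S{\left(s \right)} = 4 + s$ ($S{\left(s \right)} = -2 + \left(s + 6\right) = -2 + \left(6 + s\right) = 4 + s$)
$V{\left(o,I \right)} = 10 o^{2} + I o$ ($V{\left(o,I \right)} = o \left(9 + \left(4 - 3\right)\right) o + o I = o \left(9 + 1\right) o + I o = o 10 o + I o = 10 o o + I o = 10 o^{2} + I o$)
$V{\left(r{\left(U{\left(2 \right)} \right)},z{\left(-20,4 \right)} \right)} 6 = - 11 \left(7 + 10 \left(-11\right)\right) 6 = - 11 \left(7 - 110\right) 6 = \left(-11\right) \left(-103\right) 6 = 1133 \cdot 6 = 6798$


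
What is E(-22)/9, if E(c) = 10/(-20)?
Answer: -1/18 ≈ -0.055556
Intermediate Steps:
E(c) = -½ (E(c) = 10*(-1/20) = -½)
E(-22)/9 = -½/9 = -½*⅑ = -1/18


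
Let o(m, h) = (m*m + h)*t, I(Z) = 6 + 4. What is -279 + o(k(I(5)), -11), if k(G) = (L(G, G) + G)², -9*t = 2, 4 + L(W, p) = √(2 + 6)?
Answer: -8665/9 - 1408*√2/3 ≈ -1626.5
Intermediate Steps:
I(Z) = 10
L(W, p) = -4 + 2*√2 (L(W, p) = -4 + √(2 + 6) = -4 + √8 = -4 + 2*√2)
t = -2/9 (t = -⅑*2 = -2/9 ≈ -0.22222)
k(G) = (-4 + G + 2*√2)² (k(G) = ((-4 + 2*√2) + G)² = (-4 + G + 2*√2)²)
o(m, h) = -2*h/9 - 2*m²/9 (o(m, h) = (m*m + h)*(-2/9) = (m² + h)*(-2/9) = (h + m²)*(-2/9) = -2*h/9 - 2*m²/9)
-279 + o(k(I(5)), -11) = -279 + (-2/9*(-11) - 2*(-4 + 10 + 2*√2)⁴/9) = -279 + (22/9 - 2*(6 + 2*√2)⁴/9) = -2489/9 - 2*(6 + 2*√2)⁴/9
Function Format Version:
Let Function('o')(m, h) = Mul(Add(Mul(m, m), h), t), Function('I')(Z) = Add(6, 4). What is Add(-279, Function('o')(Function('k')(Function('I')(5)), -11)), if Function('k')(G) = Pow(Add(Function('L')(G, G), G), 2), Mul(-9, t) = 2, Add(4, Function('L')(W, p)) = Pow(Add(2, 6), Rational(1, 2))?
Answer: Add(Rational(-8665, 9), Mul(Rational(-1408, 3), Pow(2, Rational(1, 2)))) ≈ -1626.5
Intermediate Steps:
Function('I')(Z) = 10
Function('L')(W, p) = Add(-4, Mul(2, Pow(2, Rational(1, 2)))) (Function('L')(W, p) = Add(-4, Pow(Add(2, 6), Rational(1, 2))) = Add(-4, Pow(8, Rational(1, 2))) = Add(-4, Mul(2, Pow(2, Rational(1, 2)))))
t = Rational(-2, 9) (t = Mul(Rational(-1, 9), 2) = Rational(-2, 9) ≈ -0.22222)
Function('k')(G) = Pow(Add(-4, G, Mul(2, Pow(2, Rational(1, 2)))), 2) (Function('k')(G) = Pow(Add(Add(-4, Mul(2, Pow(2, Rational(1, 2)))), G), 2) = Pow(Add(-4, G, Mul(2, Pow(2, Rational(1, 2)))), 2))
Function('o')(m, h) = Add(Mul(Rational(-2, 9), h), Mul(Rational(-2, 9), Pow(m, 2))) (Function('o')(m, h) = Mul(Add(Mul(m, m), h), Rational(-2, 9)) = Mul(Add(Pow(m, 2), h), Rational(-2, 9)) = Mul(Add(h, Pow(m, 2)), Rational(-2, 9)) = Add(Mul(Rational(-2, 9), h), Mul(Rational(-2, 9), Pow(m, 2))))
Add(-279, Function('o')(Function('k')(Function('I')(5)), -11)) = Add(-279, Add(Mul(Rational(-2, 9), -11), Mul(Rational(-2, 9), Pow(Pow(Add(-4, 10, Mul(2, Pow(2, Rational(1, 2)))), 2), 2)))) = Add(-279, Add(Rational(22, 9), Mul(Rational(-2, 9), Pow(Pow(Add(6, Mul(2, Pow(2, Rational(1, 2)))), 2), 2)))) = Add(-279, Add(Rational(22, 9), Mul(Rational(-2, 9), Pow(Add(6, Mul(2, Pow(2, Rational(1, 2)))), 4)))) = Add(Rational(-2489, 9), Mul(Rational(-2, 9), Pow(Add(6, Mul(2, Pow(2, Rational(1, 2)))), 4)))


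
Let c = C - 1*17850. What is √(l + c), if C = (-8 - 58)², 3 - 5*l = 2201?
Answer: 2*I*√87085/5 ≈ 118.04*I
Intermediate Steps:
l = -2198/5 (l = ⅗ - ⅕*2201 = ⅗ - 2201/5 = -2198/5 ≈ -439.60)
C = 4356 (C = (-66)² = 4356)
c = -13494 (c = 4356 - 1*17850 = 4356 - 17850 = -13494)
√(l + c) = √(-2198/5 - 13494) = √(-69668/5) = 2*I*√87085/5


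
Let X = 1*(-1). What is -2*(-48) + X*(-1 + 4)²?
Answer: 87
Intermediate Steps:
X = -1
-2*(-48) + X*(-1 + 4)² = -2*(-48) - (-1 + 4)² = 96 - 1*3² = 96 - 1*9 = 96 - 9 = 87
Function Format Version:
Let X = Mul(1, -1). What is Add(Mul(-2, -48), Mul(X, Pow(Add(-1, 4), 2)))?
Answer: 87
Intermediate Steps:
X = -1
Add(Mul(-2, -48), Mul(X, Pow(Add(-1, 4), 2))) = Add(Mul(-2, -48), Mul(-1, Pow(Add(-1, 4), 2))) = Add(96, Mul(-1, Pow(3, 2))) = Add(96, Mul(-1, 9)) = Add(96, -9) = 87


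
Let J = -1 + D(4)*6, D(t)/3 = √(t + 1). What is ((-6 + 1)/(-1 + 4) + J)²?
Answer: 14644/9 - 96*√5 ≈ 1412.4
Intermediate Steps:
D(t) = 3*√(1 + t) (D(t) = 3*√(t + 1) = 3*√(1 + t))
J = -1 + 18*√5 (J = -1 + (3*√(1 + 4))*6 = -1 + (3*√5)*6 = -1 + 18*√5 ≈ 39.249)
((-6 + 1)/(-1 + 4) + J)² = ((-6 + 1)/(-1 + 4) + (-1 + 18*√5))² = (-5/3 + (-1 + 18*√5))² = (-8/3 + 18*√5)²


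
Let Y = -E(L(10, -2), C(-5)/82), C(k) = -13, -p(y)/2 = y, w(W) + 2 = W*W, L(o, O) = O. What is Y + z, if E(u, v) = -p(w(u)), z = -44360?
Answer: -44364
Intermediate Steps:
w(W) = -2 + W² (w(W) = -2 + W*W = -2 + W²)
p(y) = -2*y
E(u, v) = -4 + 2*u² (E(u, v) = -(-2)*(-2 + u²) = -(4 - 2*u²) = -4 + 2*u²)
Y = -4 (Y = -(-4 + 2*(-2)²) = -(-4 + 2*4) = -(-4 + 8) = -1*4 = -4)
Y + z = -4 - 44360 = -44364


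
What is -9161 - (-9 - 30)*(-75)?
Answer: -12086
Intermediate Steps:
-9161 - (-9 - 30)*(-75) = -9161 - (-39)*(-75) = -9161 - 1*2925 = -9161 - 2925 = -12086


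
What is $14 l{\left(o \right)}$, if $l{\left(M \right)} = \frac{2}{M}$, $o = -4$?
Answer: $-7$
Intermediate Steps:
$14 l{\left(o \right)} = 14 \frac{2}{-4} = 14 \cdot 2 \left(- \frac{1}{4}\right) = 14 \left(- \frac{1}{2}\right) = -7$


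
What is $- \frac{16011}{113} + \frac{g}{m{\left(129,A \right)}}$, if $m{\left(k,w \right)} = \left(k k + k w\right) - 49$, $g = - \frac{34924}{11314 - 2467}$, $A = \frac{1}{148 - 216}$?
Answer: $- \frac{159798687395275}{1127800971297} \approx -141.69$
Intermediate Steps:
$A = - \frac{1}{68}$ ($A = \frac{1}{-68} = - \frac{1}{68} \approx -0.014706$)
$g = - \frac{34924}{8847} \approx -3.9476$
$m{\left(k,w \right)} = -49 + k^{2} + k w$ ($m{\left(k,w \right)} = \left(k^{2} + k w\right) - 49 = -49 + k^{2} + k w$)
$- \frac{16011}{113} + \frac{g}{m{\left(129,A \right)}} = - \frac{16011}{113} - \frac{34924}{8847 \left(-49 + 129^{2} + 129 \left(- \frac{1}{68}\right)\right)} = \left(-16011\right) \frac{1}{113} - \frac{34924}{8847 \left(-49 + 16641 - \frac{129}{68}\right)} = - \frac{16011}{113} - \frac{34924}{8847 \cdot \frac{1128127}{68}} = - \frac{16011}{113} - \frac{2374832}{9980539569} = - \frac{159798687395275}{1127800971297}$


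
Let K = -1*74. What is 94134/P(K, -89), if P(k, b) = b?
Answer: -94134/89 ≈ -1057.7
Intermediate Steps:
K = -74
94134/P(K, -89) = 94134/(-89) = 94134*(-1/89) = -94134/89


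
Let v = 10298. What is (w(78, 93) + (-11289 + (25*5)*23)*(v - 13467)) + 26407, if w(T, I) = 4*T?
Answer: 26690685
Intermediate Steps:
(w(78, 93) + (-11289 + (25*5)*23)*(v - 13467)) + 26407 = (4*78 + (-11289 + (25*5)*23)*(10298 - 13467)) + 26407 = (312 + (-11289 + 125*23)*(-3169)) + 26407 = (312 + (-11289 + 2875)*(-3169)) + 26407 = (312 - 8414*(-3169)) + 26407 = (312 + 26663966) + 26407 = 26664278 + 26407 = 26690685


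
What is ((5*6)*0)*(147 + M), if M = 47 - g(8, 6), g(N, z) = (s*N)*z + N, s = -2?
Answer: 0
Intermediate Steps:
g(N, z) = N - 2*N*z (g(N, z) = (-2*N)*z + N = -2*N*z + N = N - 2*N*z)
M = 135 (M = 47 - 8*(1 - 2*6) = 47 - 8*(1 - 12) = 47 - 8*(-11) = 47 - 1*(-88) = 47 + 88 = 135)
((5*6)*0)*(147 + M) = ((5*6)*0)*(147 + 135) = (30*0)*282 = 0*282 = 0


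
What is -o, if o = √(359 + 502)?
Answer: -√861 ≈ -29.343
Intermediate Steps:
o = √861 ≈ 29.343
-o = -√861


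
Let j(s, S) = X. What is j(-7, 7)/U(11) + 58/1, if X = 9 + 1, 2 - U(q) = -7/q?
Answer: 1792/29 ≈ 61.793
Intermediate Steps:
U(q) = 2 + 7/q (U(q) = 2 - (-7)/q = 2 + 7/q)
X = 10
j(s, S) = 10
j(-7, 7)/U(11) + 58/1 = 10/(2 + 7/11) + 58/1 = 10/(2 + 7*(1/11)) + 58*1 = 10/(2 + 7/11) + 58 = 10/(29/11) + 58 = 10*(11/29) + 58 = 110/29 + 58 = 1792/29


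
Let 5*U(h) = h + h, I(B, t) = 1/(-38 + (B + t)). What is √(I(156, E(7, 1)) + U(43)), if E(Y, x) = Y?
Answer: 3*√1195/25 ≈ 4.1483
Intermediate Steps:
I(B, t) = 1/(-38 + B + t)
U(h) = 2*h/5 (U(h) = (h + h)/5 = (2*h)/5 = 2*h/5)
√(I(156, E(7, 1)) + U(43)) = √(1/(-38 + 156 + 7) + (⅖)*43) = √(1/125 + 86/5) = √(2151/125) = 3*√1195/25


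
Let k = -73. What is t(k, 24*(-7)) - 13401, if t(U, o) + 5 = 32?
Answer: -13374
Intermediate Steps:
t(U, o) = 27 (t(U, o) = -5 + 32 = 27)
t(k, 24*(-7)) - 13401 = 27 - 13401 = -13374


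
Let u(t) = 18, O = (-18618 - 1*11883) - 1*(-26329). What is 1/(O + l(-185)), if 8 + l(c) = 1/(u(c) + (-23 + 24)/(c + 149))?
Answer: -647/2704424 ≈ -0.00023924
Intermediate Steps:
O = -4172 (O = (-18618 - 11883) + 26329 = -30501 + 26329 = -4172)
l(c) = -8 + 1/(18 + 1/(149 + c)) (l(c) = -8 + 1/(18 + (-23 + 24)/(c + 149)) = -8 + 1/(18 + 1/(149 + c)))
1/(O + l(-185)) = 1/(-4172 + (-21315 - 143*(-185))/(2683 + 18*(-185))) = 1/(-4172 + (-21315 + 26455)/(2683 - 3330)) = 1/(-4172 + 5140/(-647)) = 1/(-4172 - 1/647*5140) = 1/(-4172 - 5140/647) = 1/(-2704424/647) = -647/2704424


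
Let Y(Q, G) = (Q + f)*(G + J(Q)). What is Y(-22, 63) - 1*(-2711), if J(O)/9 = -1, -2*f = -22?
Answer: 2117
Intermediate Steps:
f = 11 (f = -½*(-22) = 11)
J(O) = -9 (J(O) = 9*(-1) = -9)
Y(Q, G) = (-9 + G)*(11 + Q) (Y(Q, G) = (Q + 11)*(G - 9) = (11 + Q)*(-9 + G) = (-9 + G)*(11 + Q))
Y(-22, 63) - 1*(-2711) = (-99 - 9*(-22) + 11*63 + 63*(-22)) - 1*(-2711) = (-99 + 198 + 693 - 1386) + 2711 = -594 + 2711 = 2117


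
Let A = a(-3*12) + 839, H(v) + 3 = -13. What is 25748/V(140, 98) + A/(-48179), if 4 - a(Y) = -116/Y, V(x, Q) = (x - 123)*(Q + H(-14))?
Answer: 136025368/7371387 ≈ 18.453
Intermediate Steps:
H(v) = -16 (H(v) = -3 - 13 = -16)
V(x, Q) = (-123 + x)*(-16 + Q) (V(x, Q) = (x - 123)*(Q - 16) = (-123 + x)*(-16 + Q))
a(Y) = 4 + 116/Y (a(Y) = 4 - (-116)/Y = 4 + 116/Y)
A = 7558/9 (A = (4 + 116/((-3*12))) + 839 = (4 + 116/(-36)) + 839 = (4 + 116*(-1/36)) + 839 = (4 - 29/9) + 839 = 7/9 + 839 = 7558/9 ≈ 839.78)
25748/V(140, 98) + A/(-48179) = 25748/(1968 - 123*98 - 16*140 + 98*140) + (7558/9)/(-48179) = 25748/(1968 - 12054 - 2240 + 13720) + (7558/9)*(-1/48179) = 25748/1394 - 7558/433611 = 25748*(1/1394) - 7558/433611 = 314/17 - 7558/433611 = 136025368/7371387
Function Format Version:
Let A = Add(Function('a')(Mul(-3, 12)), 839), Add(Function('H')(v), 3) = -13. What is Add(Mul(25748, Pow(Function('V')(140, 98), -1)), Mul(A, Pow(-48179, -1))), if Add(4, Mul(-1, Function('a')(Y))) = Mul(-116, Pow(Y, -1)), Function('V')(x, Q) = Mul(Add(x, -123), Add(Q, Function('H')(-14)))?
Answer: Rational(136025368, 7371387) ≈ 18.453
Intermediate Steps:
Function('H')(v) = -16 (Function('H')(v) = Add(-3, -13) = -16)
Function('V')(x, Q) = Mul(Add(-123, x), Add(-16, Q)) (Function('V')(x, Q) = Mul(Add(x, -123), Add(Q, -16)) = Mul(Add(-123, x), Add(-16, Q)))
Function('a')(Y) = Add(4, Mul(116, Pow(Y, -1))) (Function('a')(Y) = Add(4, Mul(-1, Mul(-116, Pow(Y, -1)))) = Add(4, Mul(116, Pow(Y, -1))))
A = Rational(7558, 9) (A = Add(Add(4, Mul(116, Pow(Mul(-3, 12), -1))), 839) = Add(Add(4, Mul(116, Pow(-36, -1))), 839) = Add(Add(4, Mul(116, Rational(-1, 36))), 839) = Add(Add(4, Rational(-29, 9)), 839) = Add(Rational(7, 9), 839) = Rational(7558, 9) ≈ 839.78)
Add(Mul(25748, Pow(Function('V')(140, 98), -1)), Mul(A, Pow(-48179, -1))) = Add(Mul(25748, Pow(Add(1968, Mul(-123, 98), Mul(-16, 140), Mul(98, 140)), -1)), Mul(Rational(7558, 9), Pow(-48179, -1))) = Add(Mul(25748, Pow(Add(1968, -12054, -2240, 13720), -1)), Mul(Rational(7558, 9), Rational(-1, 48179))) = Add(Mul(25748, Pow(1394, -1)), Rational(-7558, 433611)) = Add(Mul(25748, Rational(1, 1394)), Rational(-7558, 433611)) = Add(Rational(314, 17), Rational(-7558, 433611)) = Rational(136025368, 7371387)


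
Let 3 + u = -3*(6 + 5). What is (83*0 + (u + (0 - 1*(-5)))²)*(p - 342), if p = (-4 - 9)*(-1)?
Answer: -316169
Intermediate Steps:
p = 13 (p = -13*(-1) = 13)
u = -36 (u = -3 - 3*(6 + 5) = -3 - 3*11 = -3 - 33 = -36)
(83*0 + (u + (0 - 1*(-5)))²)*(p - 342) = (83*0 + (-36 + (0 - 1*(-5)))²)*(13 - 342) = (0 + (-36 + (0 + 5))²)*(-329) = (0 + (-36 + 5)²)*(-329) = (0 + (-31)²)*(-329) = (0 + 961)*(-329) = 961*(-329) = -316169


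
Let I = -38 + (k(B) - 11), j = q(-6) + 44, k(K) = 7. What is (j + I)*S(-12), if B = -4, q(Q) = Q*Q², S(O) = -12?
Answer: 2568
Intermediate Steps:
q(Q) = Q³
j = -172 (j = (-6)³ + 44 = -216 + 44 = -172)
I = -42 (I = -38 + (7 - 11) = -38 - 4 = -42)
(j + I)*S(-12) = (-172 - 42)*(-12) = -214*(-12) = 2568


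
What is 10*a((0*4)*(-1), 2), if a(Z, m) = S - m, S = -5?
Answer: -70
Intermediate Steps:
a(Z, m) = -5 - m
10*a((0*4)*(-1), 2) = 10*(-5 - 1*2) = 10*(-5 - 2) = 10*(-7) = -70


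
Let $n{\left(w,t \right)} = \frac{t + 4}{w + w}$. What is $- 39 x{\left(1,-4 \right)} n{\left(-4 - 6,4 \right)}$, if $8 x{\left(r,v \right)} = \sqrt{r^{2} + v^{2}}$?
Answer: $\frac{39 \sqrt{17}}{20} \approx 8.0401$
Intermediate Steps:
$n{\left(w,t \right)} = \frac{4 + t}{2 w}$
$x{\left(r,v \right)} = \frac{\sqrt{r^{2} + v^{2}}}{8}$
$- 39 x{\left(1,-4 \right)} n{\left(-4 - 6,4 \right)} = - 39 \frac{\sqrt{1^{2} + \left(-4\right)^{2}}}{8} \frac{4 + 4}{2 \left(-4 - 6\right)} = - 39 \frac{\sqrt{1 + 16}}{8} \cdot \frac{1}{2} \frac{1}{-4 - 6} \cdot 8 = - 39 \frac{\sqrt{17}}{8} \cdot \frac{1}{2} \frac{1}{-10} \cdot 8 = - \frac{39 \sqrt{17}}{8} \cdot \frac{1}{2} \left(- \frac{1}{10}\right) 8 = - \frac{39 \sqrt{17}}{8} \left(- \frac{2}{5}\right) = \frac{39 \sqrt{17}}{20}$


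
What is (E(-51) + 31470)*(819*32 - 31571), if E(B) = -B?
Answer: -169047123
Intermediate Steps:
(E(-51) + 31470)*(819*32 - 31571) = (-1*(-51) + 31470)*(819*32 - 31571) = (51 + 31470)*(26208 - 31571) = 31521*(-5363) = -169047123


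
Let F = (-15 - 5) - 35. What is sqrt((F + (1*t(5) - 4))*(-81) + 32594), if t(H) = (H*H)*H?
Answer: 4*sqrt(1703) ≈ 165.07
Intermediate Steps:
t(H) = H**3 (t(H) = H**2*H = H**3)
F = -55 (F = -20 - 35 = -55)
sqrt((F + (1*t(5) - 4))*(-81) + 32594) = sqrt((-55 + (1*5**3 - 4))*(-81) + 32594) = sqrt((-55 + (1*125 - 4))*(-81) + 32594) = sqrt((-55 + (125 - 4))*(-81) + 32594) = sqrt((-55 + 121)*(-81) + 32594) = sqrt(66*(-81) + 32594) = sqrt(-5346 + 32594) = sqrt(27248) = 4*sqrt(1703)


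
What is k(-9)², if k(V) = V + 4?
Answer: 25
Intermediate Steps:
k(V) = 4 + V
k(-9)² = (4 - 9)² = (-5)² = 25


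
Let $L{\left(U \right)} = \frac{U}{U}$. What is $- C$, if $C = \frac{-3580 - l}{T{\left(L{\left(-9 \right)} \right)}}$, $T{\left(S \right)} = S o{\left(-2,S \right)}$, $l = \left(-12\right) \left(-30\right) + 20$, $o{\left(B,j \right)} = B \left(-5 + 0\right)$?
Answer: $396$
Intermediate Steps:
$L{\left(U \right)} = 1$
$o{\left(B,j \right)} = - 5 B$ ($o{\left(B,j \right)} = B \left(-5\right) = - 5 B$)
$l = 380$ ($l = 360 + 20 = 380$)
$T{\left(S \right)} = 10 S$ ($T{\left(S \right)} = S \left(\left(-5\right) \left(-2\right)\right) = S 10 = 10 S$)
$C = -396$ ($C = \frac{-3580 - 380}{10 \cdot 1} = \frac{-3580 - 380}{10} = \left(-3960\right) \frac{1}{10} = -396$)
$- C = \left(-1\right) \left(-396\right) = 396$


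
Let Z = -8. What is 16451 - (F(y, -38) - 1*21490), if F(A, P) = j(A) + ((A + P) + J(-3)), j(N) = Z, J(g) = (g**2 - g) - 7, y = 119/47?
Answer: 1785035/47 ≈ 37979.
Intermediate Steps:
y = 119/47 (y = 119*(1/47) = 119/47 ≈ 2.5319)
J(g) = -7 + g**2 - g
j(N) = -8
F(A, P) = -3 + A + P (F(A, P) = -8 + ((A + P) + (-7 + (-3)**2 - 1*(-3))) = -8 + ((A + P) + (-7 + 9 + 3)) = -8 + ((A + P) + 5) = -8 + (5 + A + P) = -3 + A + P)
16451 - (F(y, -38) - 1*21490) = 16451 - ((-3 + 119/47 - 38) - 1*21490) = 16451 - (-1808/47 - 21490) = 16451 - 1*(-1011838/47) = 16451 + 1011838/47 = 1785035/47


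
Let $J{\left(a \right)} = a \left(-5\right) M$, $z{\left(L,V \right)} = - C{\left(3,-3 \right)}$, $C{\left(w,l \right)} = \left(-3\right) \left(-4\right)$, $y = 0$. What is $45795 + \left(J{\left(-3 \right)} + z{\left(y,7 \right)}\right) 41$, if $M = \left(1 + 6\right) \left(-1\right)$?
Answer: $40998$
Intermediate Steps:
$C{\left(w,l \right)} = 12$
$M = -7$ ($M = 7 \left(-1\right) = -7$)
$z{\left(L,V \right)} = -12$ ($z{\left(L,V \right)} = \left(-1\right) 12 = -12$)
$J{\left(a \right)} = 35 a$ ($J{\left(a \right)} = a \left(-5\right) \left(-7\right) = - 5 a \left(-7\right) = 35 a$)
$45795 + \left(J{\left(-3 \right)} + z{\left(y,7 \right)}\right) 41 = 45795 + \left(35 \left(-3\right) - 12\right) 41 = 45795 + \left(-105 - 12\right) 41 = 45795 - 4797 = 40998$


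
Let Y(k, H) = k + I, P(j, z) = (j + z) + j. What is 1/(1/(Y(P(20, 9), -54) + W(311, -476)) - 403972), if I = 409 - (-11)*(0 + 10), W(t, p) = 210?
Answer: -778/314290215 ≈ -2.4754e-6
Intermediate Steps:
P(j, z) = z + 2*j
I = 519 (I = 409 - (-11)*10 = 409 - 1*(-110) = 409 + 110 = 519)
Y(k, H) = 519 + k (Y(k, H) = k + 519 = 519 + k)
1/(1/(Y(P(20, 9), -54) + W(311, -476)) - 403972) = 1/(1/((519 + (9 + 2*20)) + 210) - 403972) = 1/(1/((519 + (9 + 40)) + 210) - 403972) = 1/(1/((519 + 49) + 210) - 403972) = 1/(1/(568 + 210) - 403972) = 1/(1/778 - 403972) = 1/(-314290215/778) = -778/314290215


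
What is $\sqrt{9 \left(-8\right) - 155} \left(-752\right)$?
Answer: $- 752 i \sqrt{227} \approx - 11330.0 i$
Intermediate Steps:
$\sqrt{9 \left(-8\right) - 155} \left(-752\right) = \sqrt{-72 - 155} \left(-752\right) = \sqrt{-227} \left(-752\right) = i \sqrt{227} \left(-752\right) = - 752 i \sqrt{227}$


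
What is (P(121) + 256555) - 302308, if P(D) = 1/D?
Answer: -5536112/121 ≈ -45753.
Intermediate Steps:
(P(121) + 256555) - 302308 = (1/121 + 256555) - 302308 = 31043156/121 - 302308 = -5536112/121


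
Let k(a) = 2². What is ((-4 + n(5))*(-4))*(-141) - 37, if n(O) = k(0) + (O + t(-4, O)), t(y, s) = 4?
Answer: 5039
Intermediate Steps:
k(a) = 4
n(O) = 8 + O (n(O) = 4 + (O + 4) = 4 + (4 + O) = 8 + O)
((-4 + n(5))*(-4))*(-141) - 37 = ((-4 + (8 + 5))*(-4))*(-141) - 37 = ((-4 + 13)*(-4))*(-141) - 37 = (9*(-4))*(-141) - 37 = -36*(-141) - 37 = 5076 - 37 = 5039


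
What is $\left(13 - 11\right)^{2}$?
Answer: $4$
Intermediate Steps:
$\left(13 - 11\right)^{2} = 2^{2} = 4$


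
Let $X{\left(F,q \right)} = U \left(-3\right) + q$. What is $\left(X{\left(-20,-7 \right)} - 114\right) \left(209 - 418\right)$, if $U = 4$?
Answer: $27797$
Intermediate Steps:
$X{\left(F,q \right)} = -12 + q$ ($X{\left(F,q \right)} = 4 \left(-3\right) + q = -12 + q$)
$\left(X{\left(-20,-7 \right)} - 114\right) \left(209 - 418\right) = \left(\left(-12 - 7\right) - 114\right) \left(209 - 418\right) = \left(-19 - 114\right) \left(-209\right) = \left(-133\right) \left(-209\right) = 27797$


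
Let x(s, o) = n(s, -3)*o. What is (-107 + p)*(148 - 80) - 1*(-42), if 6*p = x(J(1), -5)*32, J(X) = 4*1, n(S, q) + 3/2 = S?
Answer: -35302/3 ≈ -11767.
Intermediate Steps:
n(S, q) = -3/2 + S
J(X) = 4
x(s, o) = o*(-3/2 + s) (x(s, o) = (-3/2 + s)*o = o*(-3/2 + s))
p = -200/3 (p = (((1/2)*(-5)*(-3 + 2*4))*32)/6 = (((1/2)*(-5)*(-3 + 8))*32)/6 = (((1/2)*(-5)*5)*32)/6 = (-25/2*32)/6 = (1/6)*(-400) = -200/3 ≈ -66.667)
(-107 + p)*(148 - 80) - 1*(-42) = (-107 - 200/3)*(148 - 80) - 1*(-42) = -521/3*68 + 42 = -35428/3 + 42 = -35302/3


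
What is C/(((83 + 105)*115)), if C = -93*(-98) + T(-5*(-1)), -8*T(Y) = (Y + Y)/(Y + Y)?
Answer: 72911/172960 ≈ 0.42155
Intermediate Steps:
T(Y) = -⅛ (T(Y) = -(Y + Y)/(8*(Y + Y)) = -2*Y/(8*(2*Y)) = -2*Y*1/(2*Y)/8 = -⅛*1 = -⅛)
C = 72911/8 (C = -93*(-98) - ⅛ = 9114 - ⅛ = 72911/8 ≈ 9113.9)
C/(((83 + 105)*115)) = 72911/(8*(((83 + 105)*115))) = 72911/(8*((188*115))) = (72911/8)/21620 = (72911/8)*(1/21620) = 72911/172960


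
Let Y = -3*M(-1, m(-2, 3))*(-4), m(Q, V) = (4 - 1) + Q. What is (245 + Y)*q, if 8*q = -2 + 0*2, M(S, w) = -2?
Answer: -221/4 ≈ -55.250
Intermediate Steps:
m(Q, V) = 3 + Q
q = -¼ (q = (-2 + 0*2)/8 = (-2 + 0)/8 = (⅛)*(-2) = -¼ ≈ -0.25000)
Y = -24 (Y = -3*(-2)*(-4) = 6*(-4) = -24)
(245 + Y)*q = (245 - 24)*(-¼) = 221*(-¼) = -221/4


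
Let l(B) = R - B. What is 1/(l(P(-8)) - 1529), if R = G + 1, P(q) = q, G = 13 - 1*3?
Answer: -1/1510 ≈ -0.00066225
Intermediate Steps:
G = 10 (G = 13 - 3 = 10)
R = 11 (R = 10 + 1 = 11)
l(B) = 11 - B
1/(l(P(-8)) - 1529) = 1/((11 - 1*(-8)) - 1529) = 1/((11 + 8) - 1529) = 1/(19 - 1529) = 1/(-1510) = -1/1510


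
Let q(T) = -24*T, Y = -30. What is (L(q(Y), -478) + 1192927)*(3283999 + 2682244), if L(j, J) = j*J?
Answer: 5063950172381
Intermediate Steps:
L(j, J) = J*j
(L(q(Y), -478) + 1192927)*(3283999 + 2682244) = (-(-11472)*(-30) + 1192927)*(3283999 + 2682244) = (-478*720 + 1192927)*5966243 = (-344160 + 1192927)*5966243 = 848767*5966243 = 5063950172381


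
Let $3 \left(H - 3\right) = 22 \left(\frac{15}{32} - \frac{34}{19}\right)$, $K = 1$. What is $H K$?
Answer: $- \frac{6097}{912} \approx -6.6853$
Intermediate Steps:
$H = - \frac{6097}{912}$ ($H = 3 + \frac{22 \left(\frac{15}{32} - \frac{34}{19}\right)}{3} = 3 + \frac{22 \left(- \frac{803}{608}\right)}{3} = 3 + \frac{1}{3} \left(- \frac{8833}{304}\right) = 3 - \frac{8833}{912} = - \frac{6097}{912} \approx -6.6853$)
$H K = \left(- \frac{6097}{912}\right) 1 = - \frac{6097}{912}$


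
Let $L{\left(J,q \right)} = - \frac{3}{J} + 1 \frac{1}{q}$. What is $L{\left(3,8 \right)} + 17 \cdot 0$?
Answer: $- \frac{7}{8} \approx -0.875$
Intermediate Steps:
$L{\left(J,q \right)} = \frac{1}{q} - \frac{3}{J}$ ($L{\left(J,q \right)} = - \frac{3}{J} + \frac{1}{q} = \frac{1}{q} - \frac{3}{J}$)
$L{\left(3,8 \right)} + 17 \cdot 0 = \left(\frac{1}{8} - \frac{3}{3}\right) + 17 \cdot 0 = \left(\frac{1}{8} - 1\right) + 0 = - \frac{7}{8} + 0 = - \frac{7}{8}$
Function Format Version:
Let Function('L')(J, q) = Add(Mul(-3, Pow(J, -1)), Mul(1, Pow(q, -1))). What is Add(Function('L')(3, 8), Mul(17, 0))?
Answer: Rational(-7, 8) ≈ -0.87500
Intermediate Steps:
Function('L')(J, q) = Add(Pow(q, -1), Mul(-3, Pow(J, -1))) (Function('L')(J, q) = Add(Mul(-3, Pow(J, -1)), Pow(q, -1)) = Add(Pow(q, -1), Mul(-3, Pow(J, -1))))
Add(Function('L')(3, 8), Mul(17, 0)) = Add(Add(Pow(8, -1), Mul(-3, Pow(3, -1))), Mul(17, 0)) = Add(Add(Rational(1, 8), Mul(-3, Rational(1, 3))), 0) = Add(Add(Rational(1, 8), -1), 0) = Add(Rational(-7, 8), 0) = Rational(-7, 8)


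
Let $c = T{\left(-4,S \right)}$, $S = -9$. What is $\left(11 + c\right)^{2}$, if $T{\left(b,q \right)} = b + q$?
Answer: $4$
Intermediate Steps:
$c = -13$ ($c = -4 - 9 = -13$)
$\left(11 + c\right)^{2} = \left(11 - 13\right)^{2} = \left(-2\right)^{2} = 4$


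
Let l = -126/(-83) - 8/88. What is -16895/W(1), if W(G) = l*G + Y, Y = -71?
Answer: 3085027/12704 ≈ 242.84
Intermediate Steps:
l = 1303/913 (l = -126*(-1/83) - 8*1/88 = 126/83 - 1/11 = 1303/913 ≈ 1.4272)
W(G) = -71 + 1303*G/913 (W(G) = 1303*G/913 - 71 = -71 + 1303*G/913)
-16895/W(1) = -16895/(-71 + (1303/913)*1) = -16895/(-71 + 1303/913) = -16895/(-63520/913) = -16895*(-913/63520) = 3085027/12704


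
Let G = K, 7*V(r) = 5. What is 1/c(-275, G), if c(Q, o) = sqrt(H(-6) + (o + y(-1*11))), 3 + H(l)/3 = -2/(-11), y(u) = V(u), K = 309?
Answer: sqrt(1786169)/23197 ≈ 0.057614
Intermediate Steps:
V(r) = 5/7 (V(r) = (1/7)*5 = 5/7)
y(u) = 5/7
G = 309
H(l) = -93/11 (H(l) = -9 + 3*(-2/(-11)) = -9 + 3*(-2*(-1/11)) = -9 + 3*(2/11) = -9 + 6/11 = -93/11)
c(Q, o) = sqrt(-596/77 + o) (c(Q, o) = sqrt(-93/11 + (o + 5/7)) = sqrt(-93/11 + (5/7 + o)) = sqrt(-596/77 + o))
1/c(-275, G) = 1/(sqrt(-45892 + 5929*309)/77) = 1/(sqrt(-45892 + 1832061)/77) = 1/(sqrt(1786169)/77) = sqrt(1786169)/23197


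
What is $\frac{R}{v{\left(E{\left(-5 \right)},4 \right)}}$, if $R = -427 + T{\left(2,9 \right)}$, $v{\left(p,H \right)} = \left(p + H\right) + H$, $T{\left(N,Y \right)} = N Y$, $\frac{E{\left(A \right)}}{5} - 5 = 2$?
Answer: $- \frac{409}{43} \approx -9.5116$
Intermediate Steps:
$E{\left(A \right)} = 35$ ($E{\left(A \right)} = 25 + 5 \cdot 2 = 25 + 10 = 35$)
$v{\left(p,H \right)} = p + 2 H$ ($v{\left(p,H \right)} = \left(H + p\right) + H = p + 2 H$)
$R = -409$ ($R = -427 + 2 \cdot 9 = -427 + 18 = -409$)
$\frac{R}{v{\left(E{\left(-5 \right)},4 \right)}} = - \frac{409}{35 + 2 \cdot 4} = - \frac{409}{35 + 8} = - \frac{409}{43}$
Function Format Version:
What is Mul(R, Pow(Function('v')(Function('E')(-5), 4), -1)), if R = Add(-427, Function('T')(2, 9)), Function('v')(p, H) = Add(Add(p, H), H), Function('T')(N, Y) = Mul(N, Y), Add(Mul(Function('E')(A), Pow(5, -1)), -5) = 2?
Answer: Rational(-409, 43) ≈ -9.5116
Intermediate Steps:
Function('E')(A) = 35 (Function('E')(A) = Add(25, Mul(5, 2)) = Add(25, 10) = 35)
Function('v')(p, H) = Add(p, Mul(2, H)) (Function('v')(p, H) = Add(Add(H, p), H) = Add(p, Mul(2, H)))
R = -409 (R = Add(-427, Mul(2, 9)) = Add(-427, 18) = -409)
Mul(R, Pow(Function('v')(Function('E')(-5), 4), -1)) = Mul(-409, Pow(Add(35, Mul(2, 4)), -1)) = Mul(-409, Pow(Add(35, 8), -1)) = Mul(-409, Pow(43, -1)) = Mul(-409, Rational(1, 43)) = Rational(-409, 43)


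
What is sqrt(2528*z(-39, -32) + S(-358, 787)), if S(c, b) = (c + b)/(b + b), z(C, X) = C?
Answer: I*sqrt(244258638546)/1574 ≈ 313.99*I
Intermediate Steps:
S(c, b) = (b + c)/(2*b) (S(c, b) = (b + c)/((2*b)) = (b + c)*(1/(2*b)) = (b + c)/(2*b))
sqrt(2528*z(-39, -32) + S(-358, 787)) = sqrt(2528*(-39) + (1/2)*(787 - 358)/787) = sqrt(-98592 + (1/2)*(1/787)*429) = sqrt(-98592 + 429/1574) = sqrt(-155183379/1574) = I*sqrt(244258638546)/1574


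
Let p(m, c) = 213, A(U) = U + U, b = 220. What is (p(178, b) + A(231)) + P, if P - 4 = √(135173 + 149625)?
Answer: 679 + √284798 ≈ 1212.7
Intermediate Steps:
A(U) = 2*U
P = 4 + √284798 (P = 4 + √(135173 + 149625) = 4 + √284798 ≈ 537.67)
(p(178, b) + A(231)) + P = (213 + 2*231) + (4 + √284798) = (213 + 462) + (4 + √284798) = 675 + (4 + √284798) = 679 + √284798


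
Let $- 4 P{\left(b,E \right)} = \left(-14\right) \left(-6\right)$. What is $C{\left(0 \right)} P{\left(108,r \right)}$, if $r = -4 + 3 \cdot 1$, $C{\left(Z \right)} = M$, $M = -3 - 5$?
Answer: $168$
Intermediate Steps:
$M = -8$ ($M = -3 - 5 = -8$)
$C{\left(Z \right)} = -8$
$r = -1$ ($r = -4 + 3 = -1$)
$P{\left(b,E \right)} = -21$ ($P{\left(b,E \right)} = - \frac{\left(-14\right) \left(-6\right)}{4} = \left(- \frac{1}{4}\right) 84 = -21$)
$C{\left(0 \right)} P{\left(108,r \right)} = \left(-8\right) \left(-21\right) = 168$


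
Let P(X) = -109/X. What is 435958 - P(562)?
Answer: 245008505/562 ≈ 4.3596e+5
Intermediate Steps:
435958 - P(562) = 435958 - (-109)/562 = 435958 - 1*(-109/562) = 435958 + 109/562 = 245008505/562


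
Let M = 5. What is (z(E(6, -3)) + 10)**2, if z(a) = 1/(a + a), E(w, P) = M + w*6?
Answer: 674041/6724 ≈ 100.24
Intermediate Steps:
E(w, P) = 5 + 6*w (E(w, P) = 5 + w*6 = 5 + 6*w)
z(a) = 1/(2*a)
(z(E(6, -3)) + 10)**2 = (1/(2*(5 + 6*6)) + 10)**2 = (1/(2*(5 + 36)) + 10)**2 = ((1/2)/41 + 10)**2 = ((1/2)*(1/41) + 10)**2 = (1/82 + 10)**2 = (821/82)**2 = 674041/6724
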